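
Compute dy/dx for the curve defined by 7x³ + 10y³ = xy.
Differentiate the relation implicitly: treat y = y(x) and apply the chain rule, so every y-derivative picks up a y' = dy/dx factor.

With everything moved to the left-hand side, differentiate term by term:
  d/dx[7x^3] = 21x^2
  d/dx[-xy] = -x·y' - y
  d/dx[10y^3] = 30y^2·y'

Separating the contributions that come from x directly and those that come through y:
  without y':      21x^2 - y
  multiplying y':  -x + 30y^2

so (21x^2 - y) + (-x + 30y^2)·y' = 0, and therefore
  dy/dx = -(21x^2 - y)/(-x + 30y^2) = (21x^2 - y)/(x - 30y^2)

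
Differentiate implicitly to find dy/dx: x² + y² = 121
Take d/dx of both sides. Since y is implicitly a function of x, the chain rule attaches a y' = dy/dx factor whenever we differentiate through y.

Set F(x, y) = (left side) − (right side), so the curve is F = 0. Differentiating each term of F:
  d/dx[x^2] = 2x
  d/dx[y^2] = 2y·y'
  d/dx[-121] = 0

Collecting, the y'-free part is the partial derivative in x and the y' coefficient is the partial derivative in y:
  ∂F/∂x = 2x
  ∂F/∂y = 2y

so d/dx[F(x, y(x))] = ∂F/∂x + (∂F/∂y)·y' = 0. Rearranging,
  dy/dx = -(∂F/∂x)/(∂F/∂y) = -(2x)/(2y) = -x/y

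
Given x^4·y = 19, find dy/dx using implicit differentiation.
Differentiate the relation implicitly: treat y = y(x) and apply the chain rule, so every y-derivative picks up a y' = dy/dx factor.

With everything moved to the left-hand side, differentiate term by term:
  d/dx[x^4y] = x^4·y' + 4x^3y
  d/dx[-19] = 0

Separating the contributions that come from x directly and those that come through y:
  without y':      4x^3y
  multiplying y':  x^4

so (4x^3y) + (x^4)·y' = 0, and therefore
  dy/dx = -(4x^3y)/(x^4) = -4y/x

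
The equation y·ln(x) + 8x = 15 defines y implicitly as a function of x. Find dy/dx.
Differentiate both sides with respect to x, treating y as y(x). By the chain rule, any term containing y contributes a factor of y' = dy/dx when we differentiate it.

Move every term to one side and write the relation as F(x, y) = 0. Term by term,
  d/dx[8x] = 8
  d/dx[y·ln(x)] = y'·ln(x) + y/x
  d/dx[-15] = 0

The pieces without y' make up ∂F/∂x and the coefficient of y' is ∂F/∂y:
  ∂F/∂x = 8 + y/x,
  ∂F/∂y = ln(x).

Since d/dx[F] = ∂F/∂x + (∂F/∂y)·y' = 0, solve for y':
  (∂F/∂y)·y' = -∂F/∂x
  dy/dx = -(∂F/∂x)/(∂F/∂y) = -(8 + y/x)/(ln(x))
        = -((8x + y)/x)/(ln(x)) = (-8x - y)/(x·ln(x))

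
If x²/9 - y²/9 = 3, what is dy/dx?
Differentiate the relation implicitly: treat y = y(x) and apply the chain rule, so every y-derivative picks up a y' = dy/dx factor.

With everything moved to the left-hand side, differentiate term by term:
  d/dx[x^2/9] = 2x/9
  d/dx[-y^2/9] = -2y·y'/9
  d/dx[-3] = 0

Separating the contributions that come from x directly and those that come through y:
  without y':      2x/9
  multiplying y':  -2y/9

so (2x/9) + (-2y/9)·y' = 0, and therefore
  dy/dx = -(2x/9)/(-2y/9) = x/y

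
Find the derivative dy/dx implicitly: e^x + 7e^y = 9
Take d/dx of both sides. Since y is implicitly a function of x, the chain rule attaches a y' = dy/dx factor whenever we differentiate through y.

Set F(x, y) = (left side) − (right side), so the curve is F = 0. Differentiating each term of F:
  d/dx[e^(x)] = e^(x)
  d/dx[7e^(y)] = 7·y'·e^(y)
  d/dx[-9] = 0

Collecting, the y'-free part is the partial derivative in x and the y' coefficient is the partial derivative in y:
  ∂F/∂x = e^(x)
  ∂F/∂y = 7e^(y)

so d/dx[F(x, y(x))] = ∂F/∂x + (∂F/∂y)·y' = 0. Rearranging,
  dy/dx = -(∂F/∂x)/(∂F/∂y) = -(e^(x))/(7e^(y)) = -e^(x - y)/7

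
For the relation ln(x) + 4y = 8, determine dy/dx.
Apply d/dx to both sides, remembering that y depends on x. Each occurrence of y therefore brings in a y' = dy/dx via the chain rule.

With F(x, y) equal to the left-hand side minus the right, differentiate F term by term:
  d/dx[4y] = 4·y'
  d/dx[ln(x)] = 1/x
  d/dx[-8] = 0
Adding these up, d/dx[F] = 0 becomes
  (1/x) + (4)·y' = 0,
so isolating y',
  dy/dx = -(1/x)/(4) = -1/(4x)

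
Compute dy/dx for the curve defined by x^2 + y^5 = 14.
Differentiate both sides with respect to x, treating y as y(x). By the chain rule, any term containing y contributes a factor of y' = dy/dx when we differentiate it.

Move every term to one side and write the relation as F(x, y) = 0. Term by term,
  d/dx[x^2] = 2x
  d/dx[y^5] = 5y^4·y'
  d/dx[-14] = 0

The pieces without y' make up ∂F/∂x and the coefficient of y' is ∂F/∂y:
  ∂F/∂x = 2x,
  ∂F/∂y = 5y^4.

Since d/dx[F] = ∂F/∂x + (∂F/∂y)·y' = 0, solve for y':
  (∂F/∂y)·y' = -∂F/∂x
  dy/dx = -(∂F/∂x)/(∂F/∂y) = -(2x)/(5y^4) = -2x/(5y^4)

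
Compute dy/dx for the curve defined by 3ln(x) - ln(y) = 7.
Differentiate the relation implicitly: treat y = y(x) and apply the chain rule, so every y-derivative picks up a y' = dy/dx factor.

With everything moved to the left-hand side, differentiate term by term:
  d/dx[3ln(x)] = 3/x
  d/dx[-ln(y)] = -y'/y
  d/dx[-7] = 0

Separating the contributions that come from x directly and those that come through y:
  without y':      3/x
  multiplying y':  -1/y

so (3/x) + (-1/y)·y' = 0, and therefore
  dy/dx = -(3/x)/(-1/y) = 3y/x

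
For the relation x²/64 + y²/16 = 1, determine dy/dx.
Differentiate both sides with respect to x, treating y as y(x). By the chain rule, any term containing y contributes a factor of y' = dy/dx when we differentiate it.

Move every term to one side and write the relation as F(x, y) = 0. Term by term,
  d/dx[x^2/64] = x/32
  d/dx[y^2/16] = y·y'/8
  d/dx[-1] = 0

The pieces without y' make up ∂F/∂x and the coefficient of y' is ∂F/∂y:
  ∂F/∂x = x/32,
  ∂F/∂y = y/8.

Since d/dx[F] = ∂F/∂x + (∂F/∂y)·y' = 0, solve for y':
  (∂F/∂y)·y' = -∂F/∂x
  dy/dx = -(∂F/∂x)/(∂F/∂y) = -(x/32)/(y/8) = -x/(4y)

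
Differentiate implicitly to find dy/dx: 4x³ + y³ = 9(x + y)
Take d/dx of both sides. Since y is implicitly a function of x, the chain rule attaches a y' = dy/dx factor whenever we differentiate through y.

Set F(x, y) = (left side) − (right side), so the curve is F = 0. Differentiating each term of F:
  d/dx[4x^3] = 12x^2
  d/dx[-9x] = -9
  d/dx[y^3] = 3y^2·y'
  d/dx[-9y] = -9·y'

Collecting, the y'-free part is the partial derivative in x and the y' coefficient is the partial derivative in y:
  ∂F/∂x = 12x^2 - 9
  ∂F/∂y = 3y^2 - 9

so d/dx[F(x, y(x))] = ∂F/∂x + (∂F/∂y)·y' = 0. Rearranging,
  dy/dx = -(∂F/∂x)/(∂F/∂y) = -(12x^2 - 9)/(3y^2 - 9) = (3 - 4x^2)/(y^2 - 3)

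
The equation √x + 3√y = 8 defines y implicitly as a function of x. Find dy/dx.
Differentiate both sides with respect to x, treating y as y(x). By the chain rule, any term containing y contributes a factor of y' = dy/dx when we differentiate it.

Move every term to one side and write the relation as F(x, y) = 0. Term by term,
  d/dx[√(x)] = 1/(2√(x))
  d/dx[3√(y)] = 3·y'/(2√(y))
  d/dx[-8] = 0

The pieces without y' make up ∂F/∂x and the coefficient of y' is ∂F/∂y:
  ∂F/∂x = 1/(2√(x)),
  ∂F/∂y = 3/(2√(y)).

Since d/dx[F] = ∂F/∂x + (∂F/∂y)·y' = 0, solve for y':
  (∂F/∂y)·y' = -∂F/∂x
  dy/dx = -(∂F/∂x)/(∂F/∂y) = -(1/(2√(x)))/(3/(2√(y))) = -√(y)/(3√(x))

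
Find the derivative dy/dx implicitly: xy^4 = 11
Take d/dx of both sides. Since y is implicitly a function of x, the chain rule attaches a y' = dy/dx factor whenever we differentiate through y.

Set F(x, y) = (left side) − (right side), so the curve is F = 0. Differentiating each term of F:
  d/dx[xy^4] = 4xy^3·y' + y^4
  d/dx[-11] = 0

Collecting, the y'-free part is the partial derivative in x and the y' coefficient is the partial derivative in y:
  ∂F/∂x = y^4
  ∂F/∂y = 4xy^3

so d/dx[F(x, y(x))] = ∂F/∂x + (∂F/∂y)·y' = 0. Rearranging,
  dy/dx = -(∂F/∂x)/(∂F/∂y) = -(y^4)/(4xy^3) = -y/(4x)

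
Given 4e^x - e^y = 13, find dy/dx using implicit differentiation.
Differentiate both sides with respect to x, treating y as y(x). By the chain rule, any term containing y contributes a factor of y' = dy/dx when we differentiate it.

Move every term to one side and write the relation as F(x, y) = 0. Term by term,
  d/dx[4e^(x)] = 4e^(x)
  d/dx[-e^(y)] = -y'·e^(y)
  d/dx[-13] = 0

The pieces without y' make up ∂F/∂x and the coefficient of y' is ∂F/∂y:
  ∂F/∂x = 4e^(x),
  ∂F/∂y = -e^(y).

Since d/dx[F] = ∂F/∂x + (∂F/∂y)·y' = 0, solve for y':
  (∂F/∂y)·y' = -∂F/∂x
  dy/dx = -(∂F/∂x)/(∂F/∂y) = -(4e^(x))/(-e^(y)) = 4e^(x - y)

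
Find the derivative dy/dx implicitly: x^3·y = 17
Take d/dx of both sides. Since y is implicitly a function of x, the chain rule attaches a y' = dy/dx factor whenever we differentiate through y.

Set F(x, y) = (left side) − (right side), so the curve is F = 0. Differentiating each term of F:
  d/dx[x^3y] = x^3·y' + 3x^2y
  d/dx[-17] = 0

Collecting, the y'-free part is the partial derivative in x and the y' coefficient is the partial derivative in y:
  ∂F/∂x = 3x^2y
  ∂F/∂y = x^3

so d/dx[F(x, y(x))] = ∂F/∂x + (∂F/∂y)·y' = 0. Rearranging,
  dy/dx = -(∂F/∂x)/(∂F/∂y) = -(3x^2y)/(x^3) = -3y/x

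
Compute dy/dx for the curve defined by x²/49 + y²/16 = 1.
Differentiate the relation implicitly: treat y = y(x) and apply the chain rule, so every y-derivative picks up a y' = dy/dx factor.

With everything moved to the left-hand side, differentiate term by term:
  d/dx[x^2/49] = 2x/49
  d/dx[y^2/16] = y·y'/8
  d/dx[-1] = 0

Separating the contributions that come from x directly and those that come through y:
  without y':      2x/49
  multiplying y':  y/8

so (2x/49) + (y/8)·y' = 0, and therefore
  dy/dx = -(2x/49)/(y/8) = -16x/(49y)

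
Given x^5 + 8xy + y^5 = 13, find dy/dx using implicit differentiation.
Take d/dx of both sides. Since y is implicitly a function of x, the chain rule attaches a y' = dy/dx factor whenever we differentiate through y.

Set F(x, y) = (left side) − (right side), so the curve is F = 0. Differentiating each term of F:
  d/dx[x^5] = 5x^4
  d/dx[8xy] = 8x·y' + 8y
  d/dx[y^5] = 5y^4·y'
  d/dx[-13] = 0

Collecting, the y'-free part is the partial derivative in x and the y' coefficient is the partial derivative in y:
  ∂F/∂x = 5x^4 + 8y
  ∂F/∂y = 8x + 5y^4

so d/dx[F(x, y(x))] = ∂F/∂x + (∂F/∂y)·y' = 0. Rearranging,
  dy/dx = -(∂F/∂x)/(∂F/∂y) = -(5x^4 + 8y)/(8x + 5y^4) = (-5x^4 - 8y)/(8x + 5y^4)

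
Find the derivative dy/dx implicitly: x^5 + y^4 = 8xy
Apply d/dx to both sides, remembering that y depends on x. Each occurrence of y therefore brings in a y' = dy/dx via the chain rule.

With F(x, y) equal to the left-hand side minus the right, differentiate F term by term:
  d/dx[x^5] = 5x^4
  d/dx[-8xy] = -8x·y' - 8y
  d/dx[y^4] = 4y^3·y'
Adding these up, d/dx[F] = 0 becomes
  (5x^4 - 8y) + (-8x + 4y^3)·y' = 0,
so isolating y',
  dy/dx = -(5x^4 - 8y)/(-8x + 4y^3) = (5x^4 - 8y)/(4(2x - y^3))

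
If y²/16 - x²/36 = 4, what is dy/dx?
Differentiate both sides with respect to x, treating y as y(x). By the chain rule, any term containing y contributes a factor of y' = dy/dx when we differentiate it.

Move every term to one side and write the relation as F(x, y) = 0. Term by term,
  d/dx[-x^2/36] = -x/18
  d/dx[y^2/16] = y·y'/8
  d/dx[-4] = 0

The pieces without y' make up ∂F/∂x and the coefficient of y' is ∂F/∂y:
  ∂F/∂x = -x/18,
  ∂F/∂y = y/8.

Since d/dx[F] = ∂F/∂x + (∂F/∂y)·y' = 0, solve for y':
  (∂F/∂y)·y' = -∂F/∂x
  dy/dx = -(∂F/∂x)/(∂F/∂y) = -(-x/18)/(y/8) = 4x/(9y)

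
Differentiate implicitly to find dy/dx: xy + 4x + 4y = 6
Differentiate both sides with respect to x, treating y as y(x). By the chain rule, any term containing y contributes a factor of y' = dy/dx when we differentiate it.

Move every term to one side and write the relation as F(x, y) = 0. Term by term,
  d/dx[xy] = x·y' + y
  d/dx[4x] = 4
  d/dx[4y] = 4·y'
  d/dx[-6] = 0

The pieces without y' make up ∂F/∂x and the coefficient of y' is ∂F/∂y:
  ∂F/∂x = y + 4,
  ∂F/∂y = x + 4.

Since d/dx[F] = ∂F/∂x + (∂F/∂y)·y' = 0, solve for y':
  (∂F/∂y)·y' = -∂F/∂x
  dy/dx = -(∂F/∂x)/(∂F/∂y) = -(y + 4)/(x + 4) = (-y - 4)/(x + 4)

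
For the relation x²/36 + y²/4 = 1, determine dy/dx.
Differentiate the relation implicitly: treat y = y(x) and apply the chain rule, so every y-derivative picks up a y' = dy/dx factor.

With everything moved to the left-hand side, differentiate term by term:
  d/dx[x^2/36] = x/18
  d/dx[y^2/4] = y·y'/2
  d/dx[-1] = 0

Separating the contributions that come from x directly and those that come through y:
  without y':      x/18
  multiplying y':  y/2

so (x/18) + (y/2)·y' = 0, and therefore
  dy/dx = -(x/18)/(y/2) = -x/(9y)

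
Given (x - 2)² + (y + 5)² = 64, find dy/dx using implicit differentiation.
Differentiate the relation implicitly: treat y = y(x) and apply the chain rule, so every y-derivative picks up a y' = dy/dx factor.

With everything moved to the left-hand side, differentiate term by term:
  d/dx[(x - 2)^2] = 2x - 4
  d/dx[(y + 5)^2] = 2·y'(y + 5)
  d/dx[-64] = 0

Separating the contributions that come from x directly and those that come through y:
  without y':      2x - 4
  multiplying y':  2y + 10

so (2x - 4) + (2y + 10)·y' = 0, and therefore
  dy/dx = -(2x - 4)/(2y + 10) = (2 - x)/(y + 5)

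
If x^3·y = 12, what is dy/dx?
Apply d/dx to both sides, remembering that y depends on x. Each occurrence of y therefore brings in a y' = dy/dx via the chain rule.

With F(x, y) equal to the left-hand side minus the right, differentiate F term by term:
  d/dx[x^3y] = x^3·y' + 3x^2y
  d/dx[-12] = 0
Adding these up, d/dx[F] = 0 becomes
  (3x^2y) + (x^3)·y' = 0,
so isolating y',
  dy/dx = -(3x^2y)/(x^3) = -3y/x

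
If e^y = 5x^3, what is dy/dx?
Apply d/dx to both sides, remembering that y depends on x. Each occurrence of y therefore brings in a y' = dy/dx via the chain rule.

With F(x, y) equal to the left-hand side minus the right, differentiate F term by term:
  d/dx[-5x^3] = -15x^2
  d/dx[e^(y)] = y'·e^(y)
Adding these up, d/dx[F] = 0 becomes
  (-15x^2) + (e^(y))·y' = 0,
so isolating y',
  dy/dx = -(-15x^2)/(e^(y)) = 15x^2e^(-y)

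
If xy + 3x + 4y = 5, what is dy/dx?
Differentiate the relation implicitly: treat y = y(x) and apply the chain rule, so every y-derivative picks up a y' = dy/dx factor.

With everything moved to the left-hand side, differentiate term by term:
  d/dx[xy] = x·y' + y
  d/dx[3x] = 3
  d/dx[4y] = 4·y'
  d/dx[-5] = 0

Separating the contributions that come from x directly and those that come through y:
  without y':      y + 3
  multiplying y':  x + 4

so (y + 3) + (x + 4)·y' = 0, and therefore
  dy/dx = -(y + 3)/(x + 4) = (-y - 3)/(x + 4)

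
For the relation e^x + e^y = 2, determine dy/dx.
Differentiate the relation implicitly: treat y = y(x) and apply the chain rule, so every y-derivative picks up a y' = dy/dx factor.

With everything moved to the left-hand side, differentiate term by term:
  d/dx[e^(x)] = e^(x)
  d/dx[e^(y)] = y'·e^(y)
  d/dx[-2] = 0

Separating the contributions that come from x directly and those that come through y:
  without y':      e^(x)
  multiplying y':  e^(y)

so (e^(x)) + (e^(y))·y' = 0, and therefore
  dy/dx = -(e^(x))/(e^(y)) = -e^(x - y)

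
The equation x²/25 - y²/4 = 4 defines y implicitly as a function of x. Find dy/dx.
Take d/dx of both sides. Since y is implicitly a function of x, the chain rule attaches a y' = dy/dx factor whenever we differentiate through y.

Set F(x, y) = (left side) − (right side), so the curve is F = 0. Differentiating each term of F:
  d/dx[x^2/25] = 2x/25
  d/dx[-y^2/4] = -y·y'/2
  d/dx[-4] = 0

Collecting, the y'-free part is the partial derivative in x and the y' coefficient is the partial derivative in y:
  ∂F/∂x = 2x/25
  ∂F/∂y = -y/2

so d/dx[F(x, y(x))] = ∂F/∂x + (∂F/∂y)·y' = 0. Rearranging,
  dy/dx = -(∂F/∂x)/(∂F/∂y) = -(2x/25)/(-y/2) = 4x/(25y)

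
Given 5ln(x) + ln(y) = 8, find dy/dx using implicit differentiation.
Differentiate the relation implicitly: treat y = y(x) and apply the chain rule, so every y-derivative picks up a y' = dy/dx factor.

With everything moved to the left-hand side, differentiate term by term:
  d/dx[5ln(x)] = 5/x
  d/dx[ln(y)] = y'/y
  d/dx[-8] = 0

Separating the contributions that come from x directly and those that come through y:
  without y':      5/x
  multiplying y':  1/y

so (5/x) + (1/y)·y' = 0, and therefore
  dy/dx = -(5/x)/(1/y) = -5y/x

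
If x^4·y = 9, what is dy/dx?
Take d/dx of both sides. Since y is implicitly a function of x, the chain rule attaches a y' = dy/dx factor whenever we differentiate through y.

Set F(x, y) = (left side) − (right side), so the curve is F = 0. Differentiating each term of F:
  d/dx[x^4y] = x^4·y' + 4x^3y
  d/dx[-9] = 0

Collecting, the y'-free part is the partial derivative in x and the y' coefficient is the partial derivative in y:
  ∂F/∂x = 4x^3y
  ∂F/∂y = x^4

so d/dx[F(x, y(x))] = ∂F/∂x + (∂F/∂y)·y' = 0. Rearranging,
  dy/dx = -(∂F/∂x)/(∂F/∂y) = -(4x^3y)/(x^4) = -4y/x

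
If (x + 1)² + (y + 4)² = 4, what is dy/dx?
Take d/dx of both sides. Since y is implicitly a function of x, the chain rule attaches a y' = dy/dx factor whenever we differentiate through y.

Set F(x, y) = (left side) − (right side), so the curve is F = 0. Differentiating each term of F:
  d/dx[(x + 1)^2] = 2x + 2
  d/dx[(y + 4)^2] = 2·y'(y + 4)
  d/dx[-4] = 0

Collecting, the y'-free part is the partial derivative in x and the y' coefficient is the partial derivative in y:
  ∂F/∂x = 2x + 2
  ∂F/∂y = 2y + 8

so d/dx[F(x, y(x))] = ∂F/∂x + (∂F/∂y)·y' = 0. Rearranging,
  dy/dx = -(∂F/∂x)/(∂F/∂y) = -(2x + 2)/(2y + 8) = (-x - 1)/(y + 4)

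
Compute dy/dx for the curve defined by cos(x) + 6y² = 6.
Take d/dx of both sides. Since y is implicitly a function of x, the chain rule attaches a y' = dy/dx factor whenever we differentiate through y.

Set F(x, y) = (left side) − (right side), so the curve is F = 0. Differentiating each term of F:
  d/dx[6y^2] = 12y·y'
  d/dx[cos(x)] = -sin(x)
  d/dx[-6] = 0

Collecting, the y'-free part is the partial derivative in x and the y' coefficient is the partial derivative in y:
  ∂F/∂x = -sin(x)
  ∂F/∂y = 12y

so d/dx[F(x, y(x))] = ∂F/∂x + (∂F/∂y)·y' = 0. Rearranging,
  dy/dx = -(∂F/∂x)/(∂F/∂y) = -(-sin(x))/(12y) = sin(x)/(12y)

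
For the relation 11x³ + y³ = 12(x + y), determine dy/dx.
Apply d/dx to both sides, remembering that y depends on x. Each occurrence of y therefore brings in a y' = dy/dx via the chain rule.

With F(x, y) equal to the left-hand side minus the right, differentiate F term by term:
  d/dx[11x^3] = 33x^2
  d/dx[-12x] = -12
  d/dx[y^3] = 3y^2·y'
  d/dx[-12y] = -12·y'
Adding these up, d/dx[F] = 0 becomes
  (33x^2 - 12) + (3y^2 - 12)·y' = 0,
so isolating y',
  dy/dx = -(33x^2 - 12)/(3y^2 - 12) = (4 - 11x^2)/(y^2 - 4)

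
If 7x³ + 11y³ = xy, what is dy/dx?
Take d/dx of both sides. Since y is implicitly a function of x, the chain rule attaches a y' = dy/dx factor whenever we differentiate through y.

Set F(x, y) = (left side) − (right side), so the curve is F = 0. Differentiating each term of F:
  d/dx[7x^3] = 21x^2
  d/dx[-xy] = -x·y' - y
  d/dx[11y^3] = 33y^2·y'

Collecting, the y'-free part is the partial derivative in x and the y' coefficient is the partial derivative in y:
  ∂F/∂x = 21x^2 - y
  ∂F/∂y = -x + 33y^2

so d/dx[F(x, y(x))] = ∂F/∂x + (∂F/∂y)·y' = 0. Rearranging,
  dy/dx = -(∂F/∂x)/(∂F/∂y) = -(21x^2 - y)/(-x + 33y^2) = (21x^2 - y)/(x - 33y^2)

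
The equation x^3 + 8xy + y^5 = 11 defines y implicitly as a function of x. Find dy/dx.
Take d/dx of both sides. Since y is implicitly a function of x, the chain rule attaches a y' = dy/dx factor whenever we differentiate through y.

Set F(x, y) = (left side) − (right side), so the curve is F = 0. Differentiating each term of F:
  d/dx[x^3] = 3x^2
  d/dx[8xy] = 8x·y' + 8y
  d/dx[y^5] = 5y^4·y'
  d/dx[-11] = 0

Collecting, the y'-free part is the partial derivative in x and the y' coefficient is the partial derivative in y:
  ∂F/∂x = 3x^2 + 8y
  ∂F/∂y = 8x + 5y^4

so d/dx[F(x, y(x))] = ∂F/∂x + (∂F/∂y)·y' = 0. Rearranging,
  dy/dx = -(∂F/∂x)/(∂F/∂y) = -(3x^2 + 8y)/(8x + 5y^4) = (-3x^2 - 8y)/(8x + 5y^4)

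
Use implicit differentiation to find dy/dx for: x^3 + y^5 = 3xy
Differentiate the relation implicitly: treat y = y(x) and apply the chain rule, so every y-derivative picks up a y' = dy/dx factor.

With everything moved to the left-hand side, differentiate term by term:
  d/dx[x^3] = 3x^2
  d/dx[-3xy] = -3x·y' - 3y
  d/dx[y^5] = 5y^4·y'

Separating the contributions that come from x directly and those that come through y:
  without y':      3x^2 - 3y
  multiplying y':  -3x + 5y^4

so (3x^2 - 3y) + (-3x + 5y^4)·y' = 0, and therefore
  dy/dx = -(3x^2 - 3y)/(-3x + 5y^4) = 3(x^2 - y)/(3x - 5y^4)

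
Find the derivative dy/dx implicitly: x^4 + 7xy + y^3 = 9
Take d/dx of both sides. Since y is implicitly a function of x, the chain rule attaches a y' = dy/dx factor whenever we differentiate through y.

Set F(x, y) = (left side) − (right side), so the curve is F = 0. Differentiating each term of F:
  d/dx[x^4] = 4x^3
  d/dx[7xy] = 7x·y' + 7y
  d/dx[y^3] = 3y^2·y'
  d/dx[-9] = 0

Collecting, the y'-free part is the partial derivative in x and the y' coefficient is the partial derivative in y:
  ∂F/∂x = 4x^3 + 7y
  ∂F/∂y = 7x + 3y^2

so d/dx[F(x, y(x))] = ∂F/∂x + (∂F/∂y)·y' = 0. Rearranging,
  dy/dx = -(∂F/∂x)/(∂F/∂y) = -(4x^3 + 7y)/(7x + 3y^2) = (-4x^3 - 7y)/(7x + 3y^2)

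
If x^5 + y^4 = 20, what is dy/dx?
Take d/dx of both sides. Since y is implicitly a function of x, the chain rule attaches a y' = dy/dx factor whenever we differentiate through y.

Set F(x, y) = (left side) − (right side), so the curve is F = 0. Differentiating each term of F:
  d/dx[x^5] = 5x^4
  d/dx[y^4] = 4y^3·y'
  d/dx[-20] = 0

Collecting, the y'-free part is the partial derivative in x and the y' coefficient is the partial derivative in y:
  ∂F/∂x = 5x^4
  ∂F/∂y = 4y^3

so d/dx[F(x, y(x))] = ∂F/∂x + (∂F/∂y)·y' = 0. Rearranging,
  dy/dx = -(∂F/∂x)/(∂F/∂y) = -(5x^4)/(4y^3) = -5x^4/(4y^3)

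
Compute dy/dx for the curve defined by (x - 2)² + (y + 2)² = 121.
Apply d/dx to both sides, remembering that y depends on x. Each occurrence of y therefore brings in a y' = dy/dx via the chain rule.

With F(x, y) equal to the left-hand side minus the right, differentiate F term by term:
  d/dx[(x - 2)^2] = 2x - 4
  d/dx[(y + 2)^2] = 2·y'(y + 2)
  d/dx[-121] = 0
Adding these up, d/dx[F] = 0 becomes
  (2x - 4) + (2y + 4)·y' = 0,
so isolating y',
  dy/dx = -(2x - 4)/(2y + 4) = (2 - x)/(y + 2)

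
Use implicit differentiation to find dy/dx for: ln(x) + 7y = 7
Differentiate both sides with respect to x, treating y as y(x). By the chain rule, any term containing y contributes a factor of y' = dy/dx when we differentiate it.

Move every term to one side and write the relation as F(x, y) = 0. Term by term,
  d/dx[7y] = 7·y'
  d/dx[ln(x)] = 1/x
  d/dx[-7] = 0

The pieces without y' make up ∂F/∂x and the coefficient of y' is ∂F/∂y:
  ∂F/∂x = 1/x,
  ∂F/∂y = 7.

Since d/dx[F] = ∂F/∂x + (∂F/∂y)·y' = 0, solve for y':
  (∂F/∂y)·y' = -∂F/∂x
  dy/dx = -(∂F/∂x)/(∂F/∂y) = -(1/x)/(7) = -1/(7x)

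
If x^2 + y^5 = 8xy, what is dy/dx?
Differentiate both sides with respect to x, treating y as y(x). By the chain rule, any term containing y contributes a factor of y' = dy/dx when we differentiate it.

Move every term to one side and write the relation as F(x, y) = 0. Term by term,
  d/dx[x^2] = 2x
  d/dx[-8xy] = -8x·y' - 8y
  d/dx[y^5] = 5y^4·y'

The pieces without y' make up ∂F/∂x and the coefficient of y' is ∂F/∂y:
  ∂F/∂x = 2x - 8y,
  ∂F/∂y = -8x + 5y^4.

Since d/dx[F] = ∂F/∂x + (∂F/∂y)·y' = 0, solve for y':
  (∂F/∂y)·y' = -∂F/∂x
  dy/dx = -(∂F/∂x)/(∂F/∂y) = -(2x - 8y)/(-8x + 5y^4) = 2(x - 4y)/(8x - 5y^4)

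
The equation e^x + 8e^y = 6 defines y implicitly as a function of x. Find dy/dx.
Take d/dx of both sides. Since y is implicitly a function of x, the chain rule attaches a y' = dy/dx factor whenever we differentiate through y.

Set F(x, y) = (left side) − (right side), so the curve is F = 0. Differentiating each term of F:
  d/dx[e^(x)] = e^(x)
  d/dx[8e^(y)] = 8·y'·e^(y)
  d/dx[-6] = 0

Collecting, the y'-free part is the partial derivative in x and the y' coefficient is the partial derivative in y:
  ∂F/∂x = e^(x)
  ∂F/∂y = 8e^(y)

so d/dx[F(x, y(x))] = ∂F/∂x + (∂F/∂y)·y' = 0. Rearranging,
  dy/dx = -(∂F/∂x)/(∂F/∂y) = -(e^(x))/(8e^(y)) = -e^(x - y)/8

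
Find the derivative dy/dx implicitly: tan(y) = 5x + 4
Differentiate the relation implicitly: treat y = y(x) and apply the chain rule, so every y-derivative picks up a y' = dy/dx factor.

With everything moved to the left-hand side, differentiate term by term:
  d/dx[-5x] = -5
  d/dx[tan(y)] = y'(tan(y)^2 + 1)
  d/dx[-4] = 0

Separating the contributions that come from x directly and those that come through y:
  without y':      -5
  multiplying y':  tan(y)^2 + 1

so (-5) + (tan(y)^2 + 1)·y' = 0, and therefore
  dy/dx = -(-5)/(tan(y)^2 + 1) = 5cos(y)^2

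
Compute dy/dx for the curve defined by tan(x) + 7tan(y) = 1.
Differentiate the relation implicitly: treat y = y(x) and apply the chain rule, so every y-derivative picks up a y' = dy/dx factor.

With everything moved to the left-hand side, differentiate term by term:
  d/dx[tan(x)] = tan(x)^2 + 1
  d/dx[7tan(y)] = 7·y'(tan(y)^2 + 1)
  d/dx[-1] = 0

Separating the contributions that come from x directly and those that come through y:
  without y':      tan(x)^2 + 1
  multiplying y':  7tan(y)^2 + 7

so (tan(x)^2 + 1) + (7tan(y)^2 + 7)·y' = 0, and therefore
  dy/dx = -(tan(x)^2 + 1)/(7tan(y)^2 + 7) = -cos(y)^2/(7cos(x)^2)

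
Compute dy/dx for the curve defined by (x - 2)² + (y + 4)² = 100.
Differentiate both sides with respect to x, treating y as y(x). By the chain rule, any term containing y contributes a factor of y' = dy/dx when we differentiate it.

Move every term to one side and write the relation as F(x, y) = 0. Term by term,
  d/dx[(x - 2)^2] = 2x - 4
  d/dx[(y + 4)^2] = 2·y'(y + 4)
  d/dx[-100] = 0

The pieces without y' make up ∂F/∂x and the coefficient of y' is ∂F/∂y:
  ∂F/∂x = 2x - 4,
  ∂F/∂y = 2y + 8.

Since d/dx[F] = ∂F/∂x + (∂F/∂y)·y' = 0, solve for y':
  (∂F/∂y)·y' = -∂F/∂x
  dy/dx = -(∂F/∂x)/(∂F/∂y) = -(2x - 4)/(2y + 8) = (2 - x)/(y + 4)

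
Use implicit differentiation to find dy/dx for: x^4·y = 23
Differentiate the relation implicitly: treat y = y(x) and apply the chain rule, so every y-derivative picks up a y' = dy/dx factor.

With everything moved to the left-hand side, differentiate term by term:
  d/dx[x^4y] = x^4·y' + 4x^3y
  d/dx[-23] = 0

Separating the contributions that come from x directly and those that come through y:
  without y':      4x^3y
  multiplying y':  x^4

so (4x^3y) + (x^4)·y' = 0, and therefore
  dy/dx = -(4x^3y)/(x^4) = -4y/x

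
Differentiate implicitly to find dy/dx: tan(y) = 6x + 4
Apply d/dx to both sides, remembering that y depends on x. Each occurrence of y therefore brings in a y' = dy/dx via the chain rule.

With F(x, y) equal to the left-hand side minus the right, differentiate F term by term:
  d/dx[-6x] = -6
  d/dx[tan(y)] = y'(tan(y)^2 + 1)
  d/dx[-4] = 0
Adding these up, d/dx[F] = 0 becomes
  (-6) + (tan(y)^2 + 1)·y' = 0,
so isolating y',
  dy/dx = -(-6)/(tan(y)^2 + 1) = 6cos(y)^2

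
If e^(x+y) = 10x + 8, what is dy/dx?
Take d/dx of both sides. Since y is implicitly a function of x, the chain rule attaches a y' = dy/dx factor whenever we differentiate through y.

Set F(x, y) = (left side) − (right side), so the curve is F = 0. Differentiating each term of F:
  d/dx[-10x] = -10
  d/dx[e^(x + y)] = (y' + 1)·e^(x + y)
  d/dx[-8] = 0

Collecting, the y'-free part is the partial derivative in x and the y' coefficient is the partial derivative in y:
  ∂F/∂x = e^(x + y) - 10
  ∂F/∂y = e^(x + y)

so d/dx[F(x, y(x))] = ∂F/∂x + (∂F/∂y)·y' = 0. Rearranging,
  dy/dx = -(∂F/∂x)/(∂F/∂y) = -(e^(x + y) - 10)/(e^(x + y)) = 10e^(-x - y) - 1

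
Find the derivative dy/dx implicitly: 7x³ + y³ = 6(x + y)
Differentiate both sides with respect to x, treating y as y(x). By the chain rule, any term containing y contributes a factor of y' = dy/dx when we differentiate it.

Move every term to one side and write the relation as F(x, y) = 0. Term by term,
  d/dx[7x^3] = 21x^2
  d/dx[-6x] = -6
  d/dx[y^3] = 3y^2·y'
  d/dx[-6y] = -6·y'

The pieces without y' make up ∂F/∂x and the coefficient of y' is ∂F/∂y:
  ∂F/∂x = 21x^2 - 6,
  ∂F/∂y = 3y^2 - 6.

Since d/dx[F] = ∂F/∂x + (∂F/∂y)·y' = 0, solve for y':
  (∂F/∂y)·y' = -∂F/∂x
  dy/dx = -(∂F/∂x)/(∂F/∂y) = -(21x^2 - 6)/(3y^2 - 6) = (2 - 7x^2)/(y^2 - 2)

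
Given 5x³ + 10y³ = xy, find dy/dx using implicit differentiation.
Differentiate the relation implicitly: treat y = y(x) and apply the chain rule, so every y-derivative picks up a y' = dy/dx factor.

With everything moved to the left-hand side, differentiate term by term:
  d/dx[5x^3] = 15x^2
  d/dx[-xy] = -x·y' - y
  d/dx[10y^3] = 30y^2·y'

Separating the contributions that come from x directly and those that come through y:
  without y':      15x^2 - y
  multiplying y':  -x + 30y^2

so (15x^2 - y) + (-x + 30y^2)·y' = 0, and therefore
  dy/dx = -(15x^2 - y)/(-x + 30y^2) = (15x^2 - y)/(x - 30y^2)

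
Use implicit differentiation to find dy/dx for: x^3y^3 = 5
Take d/dx of both sides. Since y is implicitly a function of x, the chain rule attaches a y' = dy/dx factor whenever we differentiate through y.

Set F(x, y) = (left side) − (right side), so the curve is F = 0. Differentiating each term of F:
  d/dx[x^3y^3] = 3x^3y^2·y' + 3x^2y^3
  d/dx[-5] = 0

Collecting, the y'-free part is the partial derivative in x and the y' coefficient is the partial derivative in y:
  ∂F/∂x = 3x^2y^3
  ∂F/∂y = 3x^3y^2

so d/dx[F(x, y(x))] = ∂F/∂x + (∂F/∂y)·y' = 0. Rearranging,
  dy/dx = -(∂F/∂x)/(∂F/∂y) = -(3x^2y^3)/(3x^3y^2) = -y/x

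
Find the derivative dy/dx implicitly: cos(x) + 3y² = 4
Differentiate both sides with respect to x, treating y as y(x). By the chain rule, any term containing y contributes a factor of y' = dy/dx when we differentiate it.

Move every term to one side and write the relation as F(x, y) = 0. Term by term,
  d/dx[3y^2] = 6y·y'
  d/dx[cos(x)] = -sin(x)
  d/dx[-4] = 0

The pieces without y' make up ∂F/∂x and the coefficient of y' is ∂F/∂y:
  ∂F/∂x = -sin(x),
  ∂F/∂y = 6y.

Since d/dx[F] = ∂F/∂x + (∂F/∂y)·y' = 0, solve for y':
  (∂F/∂y)·y' = -∂F/∂x
  dy/dx = -(∂F/∂x)/(∂F/∂y) = -(-sin(x))/(6y) = sin(x)/(6y)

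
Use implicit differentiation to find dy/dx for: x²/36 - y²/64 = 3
Take d/dx of both sides. Since y is implicitly a function of x, the chain rule attaches a y' = dy/dx factor whenever we differentiate through y.

Set F(x, y) = (left side) − (right side), so the curve is F = 0. Differentiating each term of F:
  d/dx[x^2/36] = x/18
  d/dx[-y^2/64] = -y·y'/32
  d/dx[-3] = 0

Collecting, the y'-free part is the partial derivative in x and the y' coefficient is the partial derivative in y:
  ∂F/∂x = x/18
  ∂F/∂y = -y/32

so d/dx[F(x, y(x))] = ∂F/∂x + (∂F/∂y)·y' = 0. Rearranging,
  dy/dx = -(∂F/∂x)/(∂F/∂y) = -(x/18)/(-y/32) = 16x/(9y)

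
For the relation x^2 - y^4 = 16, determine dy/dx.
Apply d/dx to both sides, remembering that y depends on x. Each occurrence of y therefore brings in a y' = dy/dx via the chain rule.

With F(x, y) equal to the left-hand side minus the right, differentiate F term by term:
  d/dx[x^2] = 2x
  d/dx[-y^4] = -4y^3·y'
  d/dx[-16] = 0
Adding these up, d/dx[F] = 0 becomes
  (2x) + (-4y^3)·y' = 0,
so isolating y',
  dy/dx = -(2x)/(-4y^3) = x/(2y^3)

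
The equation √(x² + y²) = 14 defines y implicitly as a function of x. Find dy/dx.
Differentiate both sides with respect to x, treating y as y(x). By the chain rule, any term containing y contributes a factor of y' = dy/dx when we differentiate it.

Move every term to one side and write the relation as F(x, y) = 0. Term by term,
  d/dx[√(x^2 + y^2)] = (x + y·y')/√(x^2 + y^2)
  d/dx[-14] = 0

The pieces without y' make up ∂F/∂x and the coefficient of y' is ∂F/∂y:
  ∂F/∂x = x/√(x^2 + y^2),
  ∂F/∂y = y/√(x^2 + y^2).

Since d/dx[F] = ∂F/∂x + (∂F/∂y)·y' = 0, solve for y':
  (∂F/∂y)·y' = -∂F/∂x
  dy/dx = -(∂F/∂x)/(∂F/∂y) = -(x/√(x^2 + y^2))/(y/√(x^2 + y^2)) = -x/y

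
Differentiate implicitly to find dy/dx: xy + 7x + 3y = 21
Differentiate both sides with respect to x, treating y as y(x). By the chain rule, any term containing y contributes a factor of y' = dy/dx when we differentiate it.

Move every term to one side and write the relation as F(x, y) = 0. Term by term,
  d/dx[xy] = x·y' + y
  d/dx[7x] = 7
  d/dx[3y] = 3·y'
  d/dx[-21] = 0

The pieces without y' make up ∂F/∂x and the coefficient of y' is ∂F/∂y:
  ∂F/∂x = y + 7,
  ∂F/∂y = x + 3.

Since d/dx[F] = ∂F/∂x + (∂F/∂y)·y' = 0, solve for y':
  (∂F/∂y)·y' = -∂F/∂x
  dy/dx = -(∂F/∂x)/(∂F/∂y) = -(y + 7)/(x + 3) = (-y - 7)/(x + 3)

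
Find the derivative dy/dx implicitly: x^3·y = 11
Apply d/dx to both sides, remembering that y depends on x. Each occurrence of y therefore brings in a y' = dy/dx via the chain rule.

With F(x, y) equal to the left-hand side minus the right, differentiate F term by term:
  d/dx[x^3y] = x^3·y' + 3x^2y
  d/dx[-11] = 0
Adding these up, d/dx[F] = 0 becomes
  (3x^2y) + (x^3)·y' = 0,
so isolating y',
  dy/dx = -(3x^2y)/(x^3) = -3y/x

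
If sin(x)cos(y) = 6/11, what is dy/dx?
Take d/dx of both sides. Since y is implicitly a function of x, the chain rule attaches a y' = dy/dx factor whenever we differentiate through y.

Set F(x, y) = (left side) − (right side), so the curve is F = 0. Differentiating each term of F:
  d/dx[sin(x)·cos(y)] = -y'·sin(x)·sin(y) + cos(x)·cos(y)
  d/dx[-6/11] = 0

Collecting, the y'-free part is the partial derivative in x and the y' coefficient is the partial derivative in y:
  ∂F/∂x = cos(x)·cos(y)
  ∂F/∂y = -sin(x)·sin(y)

so d/dx[F(x, y(x))] = ∂F/∂x + (∂F/∂y)·y' = 0. Rearranging,
  dy/dx = -(∂F/∂x)/(∂F/∂y) = -(cos(x)·cos(y))/(-sin(x)·sin(y)) = 1/(tan(x)·tan(y))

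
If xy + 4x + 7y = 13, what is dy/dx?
Apply d/dx to both sides, remembering that y depends on x. Each occurrence of y therefore brings in a y' = dy/dx via the chain rule.

With F(x, y) equal to the left-hand side minus the right, differentiate F term by term:
  d/dx[xy] = x·y' + y
  d/dx[4x] = 4
  d/dx[7y] = 7·y'
  d/dx[-13] = 0
Adding these up, d/dx[F] = 0 becomes
  (y + 4) + (x + 7)·y' = 0,
so isolating y',
  dy/dx = -(y + 4)/(x + 7) = (-y - 4)/(x + 7)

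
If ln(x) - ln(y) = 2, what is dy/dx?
Differentiate both sides with respect to x, treating y as y(x). By the chain rule, any term containing y contributes a factor of y' = dy/dx when we differentiate it.

Move every term to one side and write the relation as F(x, y) = 0. Term by term,
  d/dx[ln(x)] = 1/x
  d/dx[-ln(y)] = -y'/y
  d/dx[-2] = 0

The pieces without y' make up ∂F/∂x and the coefficient of y' is ∂F/∂y:
  ∂F/∂x = 1/x,
  ∂F/∂y = -1/y.

Since d/dx[F] = ∂F/∂x + (∂F/∂y)·y' = 0, solve for y':
  (∂F/∂y)·y' = -∂F/∂x
  dy/dx = -(∂F/∂x)/(∂F/∂y) = -(1/x)/(-1/y) = y/x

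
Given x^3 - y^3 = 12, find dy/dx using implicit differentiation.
Differentiate the relation implicitly: treat y = y(x) and apply the chain rule, so every y-derivative picks up a y' = dy/dx factor.

With everything moved to the left-hand side, differentiate term by term:
  d/dx[x^3] = 3x^2
  d/dx[-y^3] = -3y^2·y'
  d/dx[-12] = 0

Separating the contributions that come from x directly and those that come through y:
  without y':      3x^2
  multiplying y':  -3y^2

so (3x^2) + (-3y^2)·y' = 0, and therefore
  dy/dx = -(3x^2)/(-3y^2) = x^2/y^2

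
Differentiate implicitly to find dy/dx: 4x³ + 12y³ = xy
Apply d/dx to both sides, remembering that y depends on x. Each occurrence of y therefore brings in a y' = dy/dx via the chain rule.

With F(x, y) equal to the left-hand side minus the right, differentiate F term by term:
  d/dx[4x^3] = 12x^2
  d/dx[-xy] = -x·y' - y
  d/dx[12y^3] = 36y^2·y'
Adding these up, d/dx[F] = 0 becomes
  (12x^2 - y) + (-x + 36y^2)·y' = 0,
so isolating y',
  dy/dx = -(12x^2 - y)/(-x + 36y^2) = (12x^2 - y)/(x - 36y^2)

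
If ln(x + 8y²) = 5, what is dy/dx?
Apply d/dx to both sides, remembering that y depends on x. Each occurrence of y therefore brings in a y' = dy/dx via the chain rule.

With F(x, y) equal to the left-hand side minus the right, differentiate F term by term:
  d/dx[ln(x + 8y^2)] = (16y·y' + 1)/(x + 8y^2)
  d/dx[-5] = 0
Adding these up, d/dx[F] = 0 becomes
  (1/(x + 8y^2)) + (16y/(x + 8y^2))·y' = 0,
so isolating y',
  dy/dx = -(1/(x + 8y^2))/(16y/(x + 8y^2)) = -1/(16y)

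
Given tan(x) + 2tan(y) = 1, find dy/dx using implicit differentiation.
Differentiate the relation implicitly: treat y = y(x) and apply the chain rule, so every y-derivative picks up a y' = dy/dx factor.

With everything moved to the left-hand side, differentiate term by term:
  d/dx[tan(x)] = tan(x)^2 + 1
  d/dx[2tan(y)] = 2·y'(tan(y)^2 + 1)
  d/dx[-1] = 0

Separating the contributions that come from x directly and those that come through y:
  without y':      tan(x)^2 + 1
  multiplying y':  2tan(y)^2 + 2

so (tan(x)^2 + 1) + (2tan(y)^2 + 2)·y' = 0, and therefore
  dy/dx = -(tan(x)^2 + 1)/(2tan(y)^2 + 2) = -cos(y)^2/(2cos(x)^2)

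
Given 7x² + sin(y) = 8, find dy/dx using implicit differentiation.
Take d/dx of both sides. Since y is implicitly a function of x, the chain rule attaches a y' = dy/dx factor whenever we differentiate through y.

Set F(x, y) = (left side) − (right side), so the curve is F = 0. Differentiating each term of F:
  d/dx[7x^2] = 14x
  d/dx[sin(y)] = y'·cos(y)
  d/dx[-8] = 0

Collecting, the y'-free part is the partial derivative in x and the y' coefficient is the partial derivative in y:
  ∂F/∂x = 14x
  ∂F/∂y = cos(y)

so d/dx[F(x, y(x))] = ∂F/∂x + (∂F/∂y)·y' = 0. Rearranging,
  dy/dx = -(∂F/∂x)/(∂F/∂y) = -(14x)/(cos(y)) = -14x/cos(y)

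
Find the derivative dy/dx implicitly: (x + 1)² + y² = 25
Take d/dx of both sides. Since y is implicitly a function of x, the chain rule attaches a y' = dy/dx factor whenever we differentiate through y.

Set F(x, y) = (left side) − (right side), so the curve is F = 0. Differentiating each term of F:
  d/dx[y^2] = 2y·y'
  d/dx[(x + 1)^2] = 2x + 2
  d/dx[-25] = 0

Collecting, the y'-free part is the partial derivative in x and the y' coefficient is the partial derivative in y:
  ∂F/∂x = 2x + 2
  ∂F/∂y = 2y

so d/dx[F(x, y(x))] = ∂F/∂x + (∂F/∂y)·y' = 0. Rearranging,
  dy/dx = -(∂F/∂x)/(∂F/∂y) = -(2x + 2)/(2y) = (-x - 1)/y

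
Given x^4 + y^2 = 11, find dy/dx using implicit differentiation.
Differentiate the relation implicitly: treat y = y(x) and apply the chain rule, so every y-derivative picks up a y' = dy/dx factor.

With everything moved to the left-hand side, differentiate term by term:
  d/dx[x^4] = 4x^3
  d/dx[y^2] = 2y·y'
  d/dx[-11] = 0

Separating the contributions that come from x directly and those that come through y:
  without y':      4x^3
  multiplying y':  2y

so (4x^3) + (2y)·y' = 0, and therefore
  dy/dx = -(4x^3)/(2y) = -2x^3/y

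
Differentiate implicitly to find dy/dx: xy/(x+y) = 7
Take d/dx of both sides. Since y is implicitly a function of x, the chain rule attaches a y' = dy/dx factor whenever we differentiate through y.

Set F(x, y) = (left side) − (right side), so the curve is F = 0. Differentiating each term of F:
  d/dx[xy/(x + y)] = xy(-y' - 1)/(x + y)^2 + x·y'/(x + y) + y/(x + y)
  d/dx[-7] = 0

Collecting, the y'-free part is the partial derivative in x and the y' coefficient is the partial derivative in y:
  ∂F/∂x = -xy/(x + y)^2 + y/(x + y)
  ∂F/∂y = -xy/(x + y)^2 + x/(x + y)

so d/dx[F(x, y(x))] = ∂F/∂x + (∂F/∂y)·y' = 0. Rearranging,
  dy/dx = -(∂F/∂x)/(∂F/∂y) = -(-xy/(x + y)^2 + y/(x + y))/(-xy/(x + y)^2 + x/(x + y))
        = -(y^2/(x + y)^2)/(x^2/(x + y)^2) = -y^2/x^2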